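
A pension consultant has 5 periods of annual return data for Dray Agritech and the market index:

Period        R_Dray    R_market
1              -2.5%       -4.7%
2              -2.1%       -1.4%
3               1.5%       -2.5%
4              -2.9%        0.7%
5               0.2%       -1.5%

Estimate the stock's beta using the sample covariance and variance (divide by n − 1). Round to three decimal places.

Mean R_i = (-2.5 − 2.1 + 1.5 − 2.9 + 0.2) / 5 = -1.1600%
Mean R_m = (-4.7 − 1.4 − 2.5 + 0.7 − 1.5) / 5 = -1.8800%
Σ(R_i − R̄_i)(R_m − R̄_m) = -2.2940  ⇒  Cov = -2.2940 / 4 = -0.5735
Σ(R_m − R̄_m)² = 15.3680  ⇒  Var(R_m) = 15.3680 / 4 = 3.8420
β = Cov / Var(R_m) = -0.5735 / 3.8420 = -0.1493

-0.149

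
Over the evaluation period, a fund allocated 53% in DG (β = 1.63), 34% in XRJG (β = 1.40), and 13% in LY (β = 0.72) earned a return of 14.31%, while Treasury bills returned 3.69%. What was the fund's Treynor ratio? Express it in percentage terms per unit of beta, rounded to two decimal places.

β_P = 0.53×1.63 + 0.34×1.40 + 0.13×0.72 = 1.4335
Treynor = (R_P − R_f) / β_P = (14.31% − 3.69%) / 1.4335 = 10.62% / 1.4335 = 7.41%

7.41%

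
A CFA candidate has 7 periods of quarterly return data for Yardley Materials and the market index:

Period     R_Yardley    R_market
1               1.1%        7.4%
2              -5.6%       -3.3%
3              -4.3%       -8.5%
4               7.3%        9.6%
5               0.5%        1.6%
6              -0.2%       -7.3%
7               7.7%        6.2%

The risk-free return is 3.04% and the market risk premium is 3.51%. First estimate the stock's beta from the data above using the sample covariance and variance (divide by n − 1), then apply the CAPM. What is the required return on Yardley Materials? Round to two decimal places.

4.99%

Mean R_i = (1.1 − 5.6 − 4.3 + 7.3 + 0.5 − 0.2 + 7.7) / 7 = 0.9286%
Mean R_m = (7.4 − 3.3 − 8.5 + 9.6 + 1.6 − 7.3 + 6.2) / 7 = 0.8143%
Σ(R_i − R̄_i)(R_m − R̄_m) = 177.9571  ⇒  Cov = 177.9571 / 6 = 29.6595
Σ(R_m − R̄_m)² = 319.7086  ⇒  Var(R_m) = 319.7086 / 6 = 53.2848
β = Cov / Var(R_m) = 29.6595 / 53.2848 = 0.5566
E(R) = R_f + β × MRP = 3.04% + 0.5566 × 3.51% = 4.99%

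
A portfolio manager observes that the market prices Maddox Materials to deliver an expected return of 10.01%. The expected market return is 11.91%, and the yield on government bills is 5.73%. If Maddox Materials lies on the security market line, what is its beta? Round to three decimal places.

MRP = 11.91% − 5.73% = 6.18%
β = (E(R) − R_f) / MRP = (10.01% − 5.73%) / 6.18% = 4.28% / 6.18% = 0.693

0.693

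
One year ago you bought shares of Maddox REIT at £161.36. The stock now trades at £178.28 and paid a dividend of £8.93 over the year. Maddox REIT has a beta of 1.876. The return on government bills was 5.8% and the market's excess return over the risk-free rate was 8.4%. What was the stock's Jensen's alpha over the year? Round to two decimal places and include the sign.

-5.54%

Realised HPR = (P1 + D1 − P0) / P0 = (178.28 + 8.93 − 161.36) / 161.36 = 25.85 / 161.36 = 16.0201%
CAPM required = R_f + β·MRP = 5.8% + 1.876 × 8.4% = 21.5584%
α = realised − required = 16.0201% − 21.5584% = -5.54%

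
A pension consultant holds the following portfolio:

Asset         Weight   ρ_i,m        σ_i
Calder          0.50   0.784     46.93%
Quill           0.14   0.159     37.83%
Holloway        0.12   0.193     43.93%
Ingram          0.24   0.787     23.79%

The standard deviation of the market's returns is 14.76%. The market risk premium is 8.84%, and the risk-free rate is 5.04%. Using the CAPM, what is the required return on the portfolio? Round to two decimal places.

β_Calder = 0.784 × 46.93% / 14.76% = 2.4928
β_Quill = 0.159 × 37.83% / 14.76% = 0.4075
β_Holloway = 0.193 × 43.93% / 14.76% = 0.5744
β_Ingram = 0.787 × 23.79% / 14.76% = 1.2685
β_P = Σ w_i β_i = 0.50×2.4928 + 0.14×0.4075 + 0.12×0.5744 + 0.24×1.2685 = 1.6768
E(R_P) = R_f + β_P × MRP = 5.04% + 1.6768 × 8.84% = 19.86%

19.86%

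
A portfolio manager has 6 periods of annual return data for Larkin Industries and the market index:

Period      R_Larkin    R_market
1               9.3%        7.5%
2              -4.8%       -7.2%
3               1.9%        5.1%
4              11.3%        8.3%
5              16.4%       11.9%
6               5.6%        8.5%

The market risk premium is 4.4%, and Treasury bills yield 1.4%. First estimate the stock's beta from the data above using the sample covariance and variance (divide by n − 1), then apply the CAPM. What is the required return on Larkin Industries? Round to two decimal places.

5.84%

Mean R_i = (9.3 − 4.8 + 1.9 + 11.3 + 16.4 + 5.6) / 6 = 6.6167%
Mean R_m = (7.5 − 7.2 + 5.1 + 8.3 + 11.9 + 8.5) / 6 = 5.6833%
Σ(R_i − R̄_i)(R_m − R̄_m) = 224.9217  ⇒  Cov = 224.9217 / 5 = 44.9843
Σ(R_m − R̄_m)² = 223.0483  ⇒  Var(R_m) = 223.0483 / 5 = 44.6097
β = Cov / Var(R_m) = 44.9843 / 44.6097 = 1.0084
E(R) = R_f + β × MRP = 1.4% + 1.0084 × 4.4% = 5.84%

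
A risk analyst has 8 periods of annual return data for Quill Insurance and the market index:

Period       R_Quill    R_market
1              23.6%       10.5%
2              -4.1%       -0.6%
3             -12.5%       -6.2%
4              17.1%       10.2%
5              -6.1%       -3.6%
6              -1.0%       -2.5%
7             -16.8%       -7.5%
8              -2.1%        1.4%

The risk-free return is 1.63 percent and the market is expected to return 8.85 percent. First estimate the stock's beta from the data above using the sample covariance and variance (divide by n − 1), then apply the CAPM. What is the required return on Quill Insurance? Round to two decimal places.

Mean R_i = (23.6 − 4.1 − 12.5 + 17.1 − 6.1 − 1.0 − 16.8 − 2.1) / 8 = -0.2375%
Mean R_m = (10.5 − 0.6 − 6.2 + 10.2 − 3.6 − 2.5 − 7.5 + 1.4) / 8 = 0.2125%
Σ(R_i − R̄_i)(R_m − R̄_m) = 650.1038  ⇒  Cov = 650.1038 / 7 = 92.8720
Σ(R_m − R̄_m)² = 330.1488  ⇒  Var(R_m) = 330.1488 / 7 = 47.1641
β = Cov / Var(R_m) = 92.8720 / 47.1641 = 1.9691
MRP = 8.85% − 1.63% = 7.22%
E(R) = R_f + β × MRP = 1.63% + 1.9691 × 7.22% = 15.85%

15.85%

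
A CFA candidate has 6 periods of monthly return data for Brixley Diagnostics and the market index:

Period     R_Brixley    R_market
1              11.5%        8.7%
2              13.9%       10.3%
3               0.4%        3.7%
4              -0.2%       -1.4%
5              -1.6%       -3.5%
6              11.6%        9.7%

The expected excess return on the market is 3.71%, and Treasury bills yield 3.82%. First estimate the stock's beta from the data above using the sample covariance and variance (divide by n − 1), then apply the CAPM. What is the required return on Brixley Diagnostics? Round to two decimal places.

7.99%

Mean R_i = (11.5 + 13.9 + 0.4 − 0.2 − 1.6 + 11.6) / 6 = 5.9333%
Mean R_m = (8.7 + 10.3 + 3.7 − 1.4 − 3.5 + 9.7) / 6 = 4.5833%
Σ(R_i − R̄_i)(R_m − R̄_m) = 199.9333  ⇒  Cov = 199.9333 / 5 = 39.9867
Σ(R_m − R̄_m)² = 177.7283  ⇒  Var(R_m) = 177.7283 / 5 = 35.5457
β = Cov / Var(R_m) = 39.9867 / 35.5457 = 1.1249
E(R) = R_f + β × MRP = 3.82% + 1.1249 × 3.71% = 7.99%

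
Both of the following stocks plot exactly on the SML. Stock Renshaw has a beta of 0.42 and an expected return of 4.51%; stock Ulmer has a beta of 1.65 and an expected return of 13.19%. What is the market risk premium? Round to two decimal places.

7.06%

Both satisfy E(R) = R_f + β·MRP, so the slope of the SML is
MRP = (13.19% − 4.51%) / (1.65 − 0.42) = 8.68% / 1.23 = 7.0569%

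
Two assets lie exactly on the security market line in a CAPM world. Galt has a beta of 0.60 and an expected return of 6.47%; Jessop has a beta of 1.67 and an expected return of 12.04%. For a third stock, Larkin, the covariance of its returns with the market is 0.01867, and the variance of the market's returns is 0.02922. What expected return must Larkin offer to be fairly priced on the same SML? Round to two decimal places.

MRP = (12.04% − 6.47%) / (1.67 − 0.60) = 5.2056%
R_f = 6.47% − 0.60 × 5.2056% = 3.3466%
β_Larkin = Cov / Var(R_m) = 0.01867 / 0.02922 = 0.6389
E(R_Larkin) = R_f + β × MRP = 3.3466% + 0.6389 × 5.2056% = 6.67%

6.67%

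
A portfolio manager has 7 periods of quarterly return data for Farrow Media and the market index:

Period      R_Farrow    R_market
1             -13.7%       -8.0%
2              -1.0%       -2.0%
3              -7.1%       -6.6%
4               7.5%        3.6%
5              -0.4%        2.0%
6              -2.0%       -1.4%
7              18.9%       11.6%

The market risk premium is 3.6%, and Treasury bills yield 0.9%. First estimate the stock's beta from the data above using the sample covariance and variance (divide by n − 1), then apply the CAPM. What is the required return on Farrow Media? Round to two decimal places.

Mean R_i = (-13.7 − 1.0 − 7.1 + 7.5 − 0.4 − 2.0 + 18.9) / 7 = 0.3143%
Mean R_m = (-8.0 − 2.0 − 6.6 + 3.6 + 2.0 − 1.4 + 11.6) / 7 = -0.1143%
Σ(R_i − R̄_i)(R_m − R̄_m) = 406.9514  ⇒  Cov = 406.9514 / 6 = 67.8252
Σ(R_m − R̄_m)² = 264.9486  ⇒  Var(R_m) = 264.9486 / 6 = 44.1581
β = Cov / Var(R_m) = 67.8252 / 44.1581 = 1.5360
E(R) = R_f + β × MRP = 0.9% + 1.5360 × 3.6% = 6.43%

6.43%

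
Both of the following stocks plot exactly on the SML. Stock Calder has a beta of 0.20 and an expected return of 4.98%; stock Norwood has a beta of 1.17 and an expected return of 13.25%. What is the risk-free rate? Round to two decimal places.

3.27%

Both satisfy E(R) = R_f + β·MRP, so the slope of the SML is
MRP = (13.25% − 4.98%) / (1.17 − 0.20) = 8.27% / 0.97 = 8.5258%
R_f = E(R_Calder) − β_Calder·MRP = 4.98% − 0.20 × 8.5258% = 3.2748%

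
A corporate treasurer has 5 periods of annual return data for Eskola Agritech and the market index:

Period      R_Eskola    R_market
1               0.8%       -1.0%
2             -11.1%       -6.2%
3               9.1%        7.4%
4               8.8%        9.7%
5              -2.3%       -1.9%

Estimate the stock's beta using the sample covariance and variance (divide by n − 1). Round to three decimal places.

1.209

Mean R_i = (0.8 − 11.1 + 9.1 + 8.8 − 2.3) / 5 = 1.0600%
Mean R_m = (-1.0 − 6.2 + 7.4 + 9.7 − 1.9) / 5 = 1.6000%
Σ(R_i − R̄_i)(R_m − R̄_m) = 216.6100  ⇒  Cov = 216.6100 / 4 = 54.1525
Σ(R_m − R̄_m)² = 179.1000  ⇒  Var(R_m) = 179.1000 / 4 = 44.7750
β = Cov / Var(R_m) = 54.1525 / 44.7750 = 1.2094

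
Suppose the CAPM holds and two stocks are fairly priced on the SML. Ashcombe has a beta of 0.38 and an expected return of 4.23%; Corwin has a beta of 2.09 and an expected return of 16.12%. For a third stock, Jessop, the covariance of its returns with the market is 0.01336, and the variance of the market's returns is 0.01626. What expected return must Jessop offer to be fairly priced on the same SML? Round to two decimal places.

MRP = (16.12% − 4.23%) / (2.09 − 0.38) = 6.9532%
R_f = 4.23% − 0.38 × 6.9532% = 1.5878%
β_Jessop = Cov / Var(R_m) = 0.01336 / 0.01626 = 0.8216
E(R_Jessop) = R_f + β × MRP = 1.5878% + 0.8216 × 6.9532% = 7.30%

7.30%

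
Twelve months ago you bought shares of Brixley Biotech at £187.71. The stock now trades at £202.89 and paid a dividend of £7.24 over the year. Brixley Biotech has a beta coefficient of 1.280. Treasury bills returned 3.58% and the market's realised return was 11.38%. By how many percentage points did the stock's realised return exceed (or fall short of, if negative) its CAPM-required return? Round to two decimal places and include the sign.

Realised HPR = (P1 + D1 − P0) / P0 = (202.89 + 7.24 − 187.71) / 187.71 = 22.42 / 187.71 = 11.9440%
MRP = 11.38% − 3.58% = 7.80%
CAPM required = R_f + β·MRP = 3.58% + 1.280 × 7.80% = 13.56400%
α = realised − required = 11.9440% − 13.56400% = -1.62%

-1.62%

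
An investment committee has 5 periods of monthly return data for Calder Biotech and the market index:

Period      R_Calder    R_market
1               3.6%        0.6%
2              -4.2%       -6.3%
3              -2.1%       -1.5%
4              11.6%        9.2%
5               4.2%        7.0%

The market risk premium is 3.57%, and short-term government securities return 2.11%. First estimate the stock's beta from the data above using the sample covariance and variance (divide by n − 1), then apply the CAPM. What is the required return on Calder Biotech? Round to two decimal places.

5.34%

Mean R_i = (3.6 − 4.2 − 2.1 + 11.6 + 4.2) / 5 = 2.6200%
Mean R_m = (0.6 − 6.3 − 1.5 + 9.2 + 7.0) / 5 = 1.8000%
Σ(R_i − R̄_i)(R_m − R̄_m) = 144.3100  ⇒  Cov = 144.3100 / 4 = 36.0775
Σ(R_m − R̄_m)² = 159.7400  ⇒  Var(R_m) = 159.7400 / 4 = 39.9350
β = Cov / Var(R_m) = 36.0775 / 39.9350 = 0.9034
E(R) = R_f + β × MRP = 2.11% + 0.9034 × 3.57% = 5.34%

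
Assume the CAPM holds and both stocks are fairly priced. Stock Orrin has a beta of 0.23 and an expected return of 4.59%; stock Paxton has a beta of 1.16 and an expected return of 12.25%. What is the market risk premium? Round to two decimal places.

Both satisfy E(R) = R_f + β·MRP, so the slope of the SML is
MRP = (12.25% − 4.59%) / (1.16 − 0.23) = 7.66% / 0.93 = 8.2366%

8.24%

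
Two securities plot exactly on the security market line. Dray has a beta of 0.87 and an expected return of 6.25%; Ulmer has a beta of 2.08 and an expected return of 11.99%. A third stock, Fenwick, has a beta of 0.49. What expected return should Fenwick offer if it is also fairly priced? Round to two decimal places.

4.45%

MRP (SML slope) = (11.99% − 6.25%) / (2.08 − 0.87) = 5.74% / 1.21 = 4.7438%
R_f (intercept) = 6.25% − 0.87 × 4.7438% = 2.1229%
E(R_Fenwick) = R_f + β × MRP = 2.1229% + 0.49 × 4.7438% = 4.45%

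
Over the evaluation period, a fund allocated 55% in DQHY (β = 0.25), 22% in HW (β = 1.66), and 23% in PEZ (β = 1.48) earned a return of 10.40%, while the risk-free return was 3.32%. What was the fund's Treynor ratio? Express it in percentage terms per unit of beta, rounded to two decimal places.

β_P = 0.55×0.25 + 0.22×1.66 + 0.23×1.48 = 0.8431
Treynor = (R_P − R_f) / β_P = (10.40% − 3.32%) / 0.8431 = 7.08% / 0.8431 = 8.40%

8.40%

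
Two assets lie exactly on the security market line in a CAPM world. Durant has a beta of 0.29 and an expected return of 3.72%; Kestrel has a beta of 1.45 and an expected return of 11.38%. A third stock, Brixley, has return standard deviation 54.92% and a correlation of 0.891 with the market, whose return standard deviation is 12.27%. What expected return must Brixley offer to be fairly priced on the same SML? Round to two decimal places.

28.14%

MRP = (11.38% − 3.72%) / (1.45 − 0.29) = 6.6034%
R_f = 3.72% − 0.29 × 6.6034% = 1.8050%
β_Brixley = ρ·σ_i/σ_m = 0.891 × 54.92 / 12.27 = 3.9881
E(R_Brixley) = R_f + β × MRP = 1.8050% + 3.9881 × 6.6034% = 28.14%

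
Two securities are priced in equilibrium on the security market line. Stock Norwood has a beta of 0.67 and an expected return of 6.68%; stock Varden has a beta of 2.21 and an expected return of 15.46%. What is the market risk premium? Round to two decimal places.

5.70%

Both satisfy E(R) = R_f + β·MRP, so the slope of the SML is
MRP = (15.46% − 6.68%) / (2.21 − 0.67) = 8.78% / 1.54 = 5.7013%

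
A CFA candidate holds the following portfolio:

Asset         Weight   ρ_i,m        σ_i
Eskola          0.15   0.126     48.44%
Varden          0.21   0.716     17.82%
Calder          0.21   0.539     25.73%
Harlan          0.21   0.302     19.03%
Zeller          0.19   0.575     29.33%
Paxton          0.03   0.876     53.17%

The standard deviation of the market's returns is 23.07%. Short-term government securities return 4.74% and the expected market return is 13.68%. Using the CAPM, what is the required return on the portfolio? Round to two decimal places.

9.51%

β_Eskola = 0.126 × 48.44% / 23.07% = 0.2646
β_Varden = 0.716 × 17.82% / 23.07% = 0.5531
β_Calder = 0.539 × 25.73% / 23.07% = 0.6011
β_Harlan = 0.302 × 19.03% / 23.07% = 0.2491
β_Zeller = 0.575 × 29.33% / 23.07% = 0.7310
β_Paxton = 0.876 × 53.17% / 23.07% = 2.0189
β_P = Σ w_i β_i = 0.15×0.2646 + 0.21×0.5531 + 0.21×0.6011 + 0.21×0.2491 + 0.19×0.7310 + 0.03×2.0189 = 0.5338
MRP = 13.68% − 4.74% = 8.94%
E(R_P) = R_f + β_P × MRP = 4.74% + 0.5338 × 8.94% = 9.51%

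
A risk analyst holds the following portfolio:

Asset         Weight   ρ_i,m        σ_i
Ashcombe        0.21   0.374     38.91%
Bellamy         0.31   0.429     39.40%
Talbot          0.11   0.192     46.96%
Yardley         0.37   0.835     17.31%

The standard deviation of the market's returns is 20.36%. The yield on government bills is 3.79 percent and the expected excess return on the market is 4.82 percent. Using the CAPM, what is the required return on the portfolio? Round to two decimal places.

7.25%

β_Ashcombe = 0.374 × 38.91% / 20.36% = 0.7148
β_Bellamy = 0.429 × 39.40% / 20.36% = 0.8302
β_Talbot = 0.192 × 46.96% / 20.36% = 0.4428
β_Yardley = 0.835 × 17.31% / 20.36% = 0.7099
β_P = Σ w_i β_i = 0.21×0.7148 + 0.31×0.8302 + 0.11×0.4428 + 0.37×0.7099 = 0.7188
E(R_P) = R_f + β_P × MRP = 3.79% + 0.7188 × 4.82% = 7.25%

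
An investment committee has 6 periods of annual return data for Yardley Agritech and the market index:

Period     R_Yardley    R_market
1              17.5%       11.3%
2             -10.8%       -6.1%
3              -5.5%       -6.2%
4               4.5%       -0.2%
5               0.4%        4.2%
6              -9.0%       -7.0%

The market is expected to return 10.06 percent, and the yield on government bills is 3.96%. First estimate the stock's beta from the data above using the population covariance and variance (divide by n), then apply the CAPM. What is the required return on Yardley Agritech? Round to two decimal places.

12.16%

Mean R_i = (17.5 − 10.8 − 5.5 + 4.5 + 0.4 − 9.0) / 6 = -0.4833%
Mean R_m = (11.3 − 6.1 − 6.2 − 0.2 + 4.2 − 7.0) / 6 = -0.6667%
Σ(R_i − R̄_i)(R_m − R̄_m) = 359.5767  ⇒  Cov = 359.5767 / 6 = 59.9295
Σ(R_m − R̄_m)² = 267.3533  ⇒  Var(R_m) = 267.3533 / 6 = 44.5589
β = Cov / Var(R_m) = 59.9295 / 44.5589 = 1.3450
MRP = 10.06% − 3.96% = 6.10%
E(R) = R_f + β × MRP = 3.96% + 1.3450 × 6.10% = 12.16%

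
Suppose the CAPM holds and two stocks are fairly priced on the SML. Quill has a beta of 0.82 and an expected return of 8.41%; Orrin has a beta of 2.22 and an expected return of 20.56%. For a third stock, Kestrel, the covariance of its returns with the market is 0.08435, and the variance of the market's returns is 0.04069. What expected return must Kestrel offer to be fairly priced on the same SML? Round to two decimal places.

MRP = (20.56% − 8.41%) / (2.22 − 0.82) = 8.6786%
R_f = 8.41% − 0.82 × 8.6786% = 1.2935%
β_Kestrel = Cov / Var(R_m) = 0.08435 / 0.04069 = 2.0730
E(R_Kestrel) = R_f + β × MRP = 1.2935% + 2.0730 × 8.6786% = 19.28%

19.28%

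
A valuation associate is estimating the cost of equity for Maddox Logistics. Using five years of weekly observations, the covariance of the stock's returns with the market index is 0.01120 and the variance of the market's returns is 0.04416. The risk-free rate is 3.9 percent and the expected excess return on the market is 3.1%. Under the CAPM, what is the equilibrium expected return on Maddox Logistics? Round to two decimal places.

4.69%

β = Cov(R_i, R_m) / Var(R_m) = 0.01120 / 0.04416 = 0.2536
E(R) = R_f + β × MRP = 3.9% + 0.2536 × 3.1% = 4.69%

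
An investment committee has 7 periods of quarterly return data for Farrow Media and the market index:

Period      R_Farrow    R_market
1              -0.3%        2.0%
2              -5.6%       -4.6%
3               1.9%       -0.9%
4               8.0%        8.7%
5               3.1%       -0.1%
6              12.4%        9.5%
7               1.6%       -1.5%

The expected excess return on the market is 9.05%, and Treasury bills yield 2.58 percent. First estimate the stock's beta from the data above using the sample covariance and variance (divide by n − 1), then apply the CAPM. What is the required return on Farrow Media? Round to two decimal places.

Mean R_i = (-0.3 − 5.6 + 1.9 + 8.0 + 3.1 + 12.4 + 1.6) / 7 = 3.0143%
Mean R_m = (2.0 − 4.6 − 0.9 + 8.7 − 0.1 + 9.5 − 1.5) / 7 = 1.8714%
Σ(R_i − R̄_i)(R_m − R̄_m) = 168.6529  ⇒  Cov = 168.6529 / 6 = 28.1088
Σ(R_m − R̄_m)² = 169.6543  ⇒  Var(R_m) = 169.6543 / 6 = 28.2757
β = Cov / Var(R_m) = 28.1088 / 28.2757 = 0.9941
E(R) = R_f + β × MRP = 2.58% + 0.9941 × 9.05% = 11.58%

11.58%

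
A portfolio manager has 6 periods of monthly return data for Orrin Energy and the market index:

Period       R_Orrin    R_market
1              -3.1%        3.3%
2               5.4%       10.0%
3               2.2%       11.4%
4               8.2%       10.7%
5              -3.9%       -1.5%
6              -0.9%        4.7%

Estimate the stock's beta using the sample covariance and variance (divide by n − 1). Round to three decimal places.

0.818

Mean R_i = (-3.1 + 5.4 + 2.2 + 8.2 − 3.9 − 0.9) / 6 = 1.3167%
Mean R_m = (3.3 + 10.0 + 11.4 + 10.7 − 1.5 + 4.7) / 6 = 6.4333%
Σ(R_i − R̄_i)(R_m − R̄_m) = 107.3867  ⇒  Cov = 107.3867 / 5 = 21.4773
Σ(R_m − R̄_m)² = 131.3533  ⇒  Var(R_m) = 131.3533 / 5 = 26.2707
β = Cov / Var(R_m) = 21.4773 / 26.2707 = 0.8175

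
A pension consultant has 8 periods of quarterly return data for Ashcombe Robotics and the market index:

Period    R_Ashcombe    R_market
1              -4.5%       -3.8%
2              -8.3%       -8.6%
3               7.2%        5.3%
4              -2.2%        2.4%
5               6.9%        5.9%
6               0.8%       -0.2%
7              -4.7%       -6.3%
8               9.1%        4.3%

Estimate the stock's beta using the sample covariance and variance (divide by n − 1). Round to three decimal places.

1.075

Mean R_i = (-4.5 − 8.3 + 7.2 − 2.2 + 6.9 + 0.8 − 4.7 + 9.1) / 8 = 0.5375%
Mean R_m = (-3.8 − 8.6 + 5.3 + 2.4 + 5.9 − 0.2 − 6.3 + 4.3) / 8 = -0.1250%
Σ(R_i − R̄_i)(R_m − R̄_m) = 231.1875  ⇒  Cov = 231.1875 / 7 = 33.0268
Σ(R_m − R̄_m)² = 215.1550  ⇒  Var(R_m) = 215.1550 / 7 = 30.7364
β = Cov / Var(R_m) = 33.0268 / 30.7364 = 1.0745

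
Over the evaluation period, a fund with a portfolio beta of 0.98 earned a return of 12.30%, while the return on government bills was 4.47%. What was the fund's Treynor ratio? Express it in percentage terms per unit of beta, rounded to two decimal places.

7.99%

Treynor = (R_P − R_f) / β_P = (12.30% − 4.47%) / 0.9800 = 7.83% / 0.9800 = 7.99%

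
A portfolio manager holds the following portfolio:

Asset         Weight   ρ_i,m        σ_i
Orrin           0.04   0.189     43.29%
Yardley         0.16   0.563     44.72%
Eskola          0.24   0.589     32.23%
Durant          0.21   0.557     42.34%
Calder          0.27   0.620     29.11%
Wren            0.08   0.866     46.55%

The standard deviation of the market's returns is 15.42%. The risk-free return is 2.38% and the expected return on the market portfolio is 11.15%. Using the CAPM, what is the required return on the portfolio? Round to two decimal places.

14.87%

β_Orrin = 0.189 × 43.29% / 15.42% = 0.5306
β_Yardley = 0.563 × 44.72% / 15.42% = 1.6328
β_Eskola = 0.589 × 32.23% / 15.42% = 1.2311
β_Durant = 0.557 × 42.34% / 15.42% = 1.5294
β_Calder = 0.620 × 29.11% / 15.42% = 1.1704
β_Wren = 0.866 × 46.55% / 15.42% = 2.6143
β_P = Σ w_i β_i = 0.04×0.5306 + 0.16×1.6328 + 0.24×1.2311 + 0.21×1.5294 + 0.27×1.1704 + 0.08×2.6143 = 1.4243
MRP = 11.15% − 2.38% = 8.77%
E(R_P) = R_f + β_P × MRP = 2.38% + 1.4243 × 8.77% = 14.87%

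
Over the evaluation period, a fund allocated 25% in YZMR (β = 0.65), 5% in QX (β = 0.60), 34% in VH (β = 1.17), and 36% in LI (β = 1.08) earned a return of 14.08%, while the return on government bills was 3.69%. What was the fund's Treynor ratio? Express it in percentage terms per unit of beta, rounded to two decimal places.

β_P = 0.25×0.65 + 0.05×0.60 + 0.34×1.17 + 0.36×1.08 = 0.9791
Treynor = (R_P − R_f) / β_P = (14.08% − 3.69%) / 0.9791 = 10.39% / 0.9791 = 10.61%

10.61%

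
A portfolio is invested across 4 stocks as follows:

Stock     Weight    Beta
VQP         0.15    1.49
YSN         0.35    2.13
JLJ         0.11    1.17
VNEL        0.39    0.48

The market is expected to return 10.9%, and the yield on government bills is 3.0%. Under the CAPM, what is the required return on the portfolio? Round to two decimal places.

13.15%

β_P = Σ w_i β_i = 0.15×1.49 + 0.35×2.13 + 0.11×1.17 + 0.39×0.48 = 1.2849
MRP = 10.9% − 3.0% = 7.90%
E(R_P) = R_f + β_P × MRP = 3.0% + 1.2849 × 7.9% = 13.15%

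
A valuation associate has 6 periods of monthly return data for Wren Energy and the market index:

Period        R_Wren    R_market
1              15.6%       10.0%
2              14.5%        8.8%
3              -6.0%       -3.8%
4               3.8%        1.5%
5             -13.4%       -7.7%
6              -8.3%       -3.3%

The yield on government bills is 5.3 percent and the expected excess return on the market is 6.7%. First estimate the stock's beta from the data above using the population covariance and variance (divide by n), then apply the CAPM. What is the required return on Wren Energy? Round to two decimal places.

16.59%

Mean R_i = (15.6 + 14.5 − 6.0 + 3.8 − 13.4 − 8.3) / 6 = 1.0333%
Mean R_m = (10.0 + 8.8 − 3.8 + 1.5 − 7.7 − 3.3) / 6 = 0.9167%
Σ(R_i − R̄_i)(R_m − R̄_m) = 436.9867  ⇒  Cov = 436.9867 / 6 = 72.8311
Σ(R_m − R̄_m)² = 259.2683  ⇒  Var(R_m) = 259.2683 / 6 = 43.2114
β = Cov / Var(R_m) = 72.8311 / 43.2114 = 1.6855
E(R) = R_f + β × MRP = 5.3% + 1.6855 × 6.7% = 16.59%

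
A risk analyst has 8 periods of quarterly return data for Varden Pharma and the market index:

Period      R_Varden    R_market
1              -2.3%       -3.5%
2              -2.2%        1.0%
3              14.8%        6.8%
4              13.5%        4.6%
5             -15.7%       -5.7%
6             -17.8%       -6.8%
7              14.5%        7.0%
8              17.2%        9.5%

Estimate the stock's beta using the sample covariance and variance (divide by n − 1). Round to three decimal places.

2.190

Mean R_i = (-2.3 − 2.2 + 14.8 + 13.5 − 15.7 − 17.8 + 14.5 + 17.2) / 8 = 2.7500%
Mean R_m = (-3.5 + 1.0 + 6.8 + 4.6 − 5.7 − 6.8 + 7.0 + 9.5) / 8 = 1.6125%
Σ(R_i − R̄_i)(R_m − R̄_m) = 608.5450  ⇒  Cov = 608.5450 / 7 = 86.9350
Σ(R_m − R̄_m)² = 277.8288  ⇒  Var(R_m) = 277.8288 / 7 = 39.6898
β = Cov / Var(R_m) = 86.9350 / 39.6898 = 2.1904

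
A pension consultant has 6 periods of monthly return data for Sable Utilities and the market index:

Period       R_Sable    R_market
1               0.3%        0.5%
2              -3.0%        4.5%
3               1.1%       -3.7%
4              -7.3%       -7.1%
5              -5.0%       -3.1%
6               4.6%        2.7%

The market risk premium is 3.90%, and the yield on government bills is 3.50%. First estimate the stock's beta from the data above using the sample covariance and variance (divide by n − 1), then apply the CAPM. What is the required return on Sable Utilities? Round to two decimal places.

Mean R_i = (0.3 − 3.0 + 1.1 − 7.3 − 5.0 + 4.6) / 6 = -1.5500%
Mean R_m = (0.5 + 4.5 − 3.7 − 7.1 − 3.1 + 2.7) / 6 = -1.0333%
Σ(R_i − R̄_i)(R_m − R̄_m) = 52.7200  ⇒  Cov = 52.7200 / 5 = 10.5440
Σ(R_m − R̄_m)² = 95.0933  ⇒  Var(R_m) = 95.0933 / 5 = 19.0187
β = Cov / Var(R_m) = 10.5440 / 19.0187 = 0.5544
E(R) = R_f + β × MRP = 3.50% + 0.5544 × 3.90% = 5.66%

5.66%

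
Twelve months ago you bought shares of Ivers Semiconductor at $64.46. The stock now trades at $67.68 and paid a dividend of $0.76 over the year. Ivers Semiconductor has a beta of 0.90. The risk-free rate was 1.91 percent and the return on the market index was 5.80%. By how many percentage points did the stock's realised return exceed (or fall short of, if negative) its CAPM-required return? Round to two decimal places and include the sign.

Realised HPR = (P1 + D1 − P0) / P0 = (67.68 + 0.76 − 64.46) / 64.46 = 3.98 / 64.46 = 6.1744%
MRP = 5.80% − 1.91% = 3.89%
CAPM required = R_f + β·MRP = 1.91% + 0.90 × 3.89% = 5.4110%
α = realised − required = 6.1744% − 5.4110% = +0.76%

+0.76%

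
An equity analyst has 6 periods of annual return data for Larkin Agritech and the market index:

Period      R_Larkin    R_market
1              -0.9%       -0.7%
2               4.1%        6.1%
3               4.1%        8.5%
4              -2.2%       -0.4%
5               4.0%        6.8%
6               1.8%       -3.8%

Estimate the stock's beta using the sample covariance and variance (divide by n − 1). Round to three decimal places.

0.413

Mean R_i = (-0.9 + 4.1 + 4.1 − 2.2 + 4.0 + 1.8) / 6 = 1.8167%
Mean R_m = (-0.7 + 6.1 + 8.5 − 0.4 + 6.8 − 3.8) / 6 = 2.7500%
Σ(R_i − R̄_i)(R_m − R̄_m) = 51.7550  ⇒  Cov = 51.7550 / 5 = 10.3510
Σ(R_m − R̄_m)² = 125.4150  ⇒  Var(R_m) = 125.4150 / 5 = 25.0830
β = Cov / Var(R_m) = 10.3510 / 25.0830 = 0.4127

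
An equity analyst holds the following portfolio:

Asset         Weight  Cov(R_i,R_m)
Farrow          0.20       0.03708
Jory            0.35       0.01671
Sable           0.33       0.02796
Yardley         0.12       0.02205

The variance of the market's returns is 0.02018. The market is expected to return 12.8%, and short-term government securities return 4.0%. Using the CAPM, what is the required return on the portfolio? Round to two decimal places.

14.96%

β_Farrow = 0.03708 / 0.02018 = 1.8375
β_Jory = 0.01671 / 0.02018 = 0.8280
β_Sable = 0.02796 / 0.02018 = 1.3855
β_Yardley = 0.02205 / 0.02018 = 1.0927
β_P = Σ w_i β_i = 0.20×1.8375 + 0.35×0.8280 + 0.33×1.3855 + 0.12×1.0927 = 1.2456
MRP = 12.8% − 4.0% = 8.80%
E(R_P) = R_f + β_P × MRP = 4.0% + 1.2456 × 8.8% = 14.96%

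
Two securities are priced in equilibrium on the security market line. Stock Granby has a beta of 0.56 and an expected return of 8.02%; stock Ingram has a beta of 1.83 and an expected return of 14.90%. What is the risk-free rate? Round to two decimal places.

4.99%

Both satisfy E(R) = R_f + β·MRP, so the slope of the SML is
MRP = (14.90% − 8.02%) / (1.83 − 0.56) = 6.88% / 1.27 = 5.4173%
R_f = E(R_Granby) − β_Granby·MRP = 8.02% − 0.56 × 5.4173% = 4.9863%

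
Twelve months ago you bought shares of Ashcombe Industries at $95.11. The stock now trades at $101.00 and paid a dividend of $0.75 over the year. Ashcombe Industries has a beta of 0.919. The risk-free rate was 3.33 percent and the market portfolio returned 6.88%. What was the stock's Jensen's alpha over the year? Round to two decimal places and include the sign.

Realised HPR = (P1 + D1 − P0) / P0 = (101.00 + 0.75 − 95.11) / 95.11 = 6.64 / 95.11 = 6.9814%
MRP = 6.88% − 3.33% = 3.55%
CAPM required = R_f + β·MRP = 3.33% + 0.919 × 3.55% = 6.59245%
α = realised − required = 6.9814% − 6.59245% = +0.39%

+0.39%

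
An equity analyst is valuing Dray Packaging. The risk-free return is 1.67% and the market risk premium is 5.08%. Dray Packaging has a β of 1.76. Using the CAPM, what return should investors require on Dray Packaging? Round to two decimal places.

E(R) = R_f + β × MRP = 1.67% + 1.76 × 5.08% = 10.61%

10.61%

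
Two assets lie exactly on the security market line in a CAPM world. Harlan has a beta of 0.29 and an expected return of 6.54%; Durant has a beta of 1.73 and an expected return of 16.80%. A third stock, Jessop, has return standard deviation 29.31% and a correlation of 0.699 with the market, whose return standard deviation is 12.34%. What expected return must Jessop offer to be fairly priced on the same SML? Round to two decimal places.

MRP = (16.80% − 6.54%) / (1.73 − 0.29) = 7.1250%
R_f = 6.54% − 0.29 × 7.1250% = 4.4738%
β_Jessop = ρ·σ_i/σ_m = 0.699 × 29.31 / 12.34 = 1.6603
E(R_Jessop) = R_f + β × MRP = 4.4738% + 1.6603 × 7.1250% = 16.30%

16.30%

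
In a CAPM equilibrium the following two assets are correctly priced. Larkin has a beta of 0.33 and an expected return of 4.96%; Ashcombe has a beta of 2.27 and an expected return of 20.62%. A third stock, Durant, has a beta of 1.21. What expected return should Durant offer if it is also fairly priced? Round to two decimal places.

MRP (SML slope) = (20.62% − 4.96%) / (2.27 − 0.33) = 15.66% / 1.94 = 8.0722%
R_f (intercept) = 4.96% − 0.33 × 8.0722% = 2.2962%
E(R_Durant) = R_f + β × MRP = 2.2962% + 1.21 × 8.0722% = 12.06%

12.06%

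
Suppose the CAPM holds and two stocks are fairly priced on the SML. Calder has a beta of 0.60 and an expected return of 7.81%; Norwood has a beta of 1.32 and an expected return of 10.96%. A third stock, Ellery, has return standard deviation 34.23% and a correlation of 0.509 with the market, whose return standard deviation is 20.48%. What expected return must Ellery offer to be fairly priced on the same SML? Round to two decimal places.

MRP = (10.96% − 7.81%) / (1.32 − 0.60) = 4.3750%
R_f = 7.81% − 0.60 × 4.3750% = 5.1850%
β_Ellery = ρ·σ_i/σ_m = 0.509 × 34.23 / 20.48 = 0.8507
E(R_Ellery) = R_f + β × MRP = 5.1850% + 0.8507 × 4.3750% = 8.91%

8.91%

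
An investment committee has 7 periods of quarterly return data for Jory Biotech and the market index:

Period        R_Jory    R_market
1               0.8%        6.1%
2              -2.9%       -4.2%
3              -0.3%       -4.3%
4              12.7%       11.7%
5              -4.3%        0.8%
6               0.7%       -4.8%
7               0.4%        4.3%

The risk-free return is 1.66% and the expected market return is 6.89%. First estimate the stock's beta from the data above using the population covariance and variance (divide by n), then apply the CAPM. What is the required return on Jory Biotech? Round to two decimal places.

Mean R_i = (0.8 − 2.9 − 0.3 + 12.7 − 4.3 + 0.7 + 0.4) / 7 = 1.0143%
Mean R_m = (6.1 − 4.2 − 4.3 + 11.7 + 0.8 − 4.8 + 4.3) / 7 = 1.3714%
Σ(R_i − R̄_i)(R_m − R̄_m) = 152.1229  ⇒  Cov = 152.1229 / 7 = 21.7318
Σ(R_m − R̄_m)² = 239.2343  ⇒  Var(R_m) = 239.2343 / 7 = 34.1763
β = Cov / Var(R_m) = 21.7318 / 34.1763 = 0.6359
MRP = 6.89% − 1.66% = 5.23%
E(R) = R_f + β × MRP = 1.66% + 0.6359 × 5.23% = 4.99%

4.99%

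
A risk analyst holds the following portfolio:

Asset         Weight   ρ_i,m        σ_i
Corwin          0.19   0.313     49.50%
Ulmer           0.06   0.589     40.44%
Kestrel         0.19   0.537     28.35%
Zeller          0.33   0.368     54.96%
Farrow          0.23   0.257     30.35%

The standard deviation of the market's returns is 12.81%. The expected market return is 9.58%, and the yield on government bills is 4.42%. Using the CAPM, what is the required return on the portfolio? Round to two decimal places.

β_Corwin = 0.313 × 49.50% / 12.81% = 1.2095
β_Ulmer = 0.589 × 40.44% / 12.81% = 1.8594
β_Kestrel = 0.537 × 28.35% / 12.81% = 1.1884
β_Zeller = 0.368 × 54.96% / 12.81% = 1.5789
β_Farrow = 0.257 × 30.35% / 12.81% = 0.6089
β_P = Σ w_i β_i = 0.19×1.2095 + 0.06×1.8594 + 0.19×1.1884 + 0.33×1.5789 + 0.23×0.6089 = 1.2282
MRP = 9.58% − 4.42% = 5.16%
E(R_P) = R_f + β_P × MRP = 4.42% + 1.2282 × 5.16% = 10.76%

10.76%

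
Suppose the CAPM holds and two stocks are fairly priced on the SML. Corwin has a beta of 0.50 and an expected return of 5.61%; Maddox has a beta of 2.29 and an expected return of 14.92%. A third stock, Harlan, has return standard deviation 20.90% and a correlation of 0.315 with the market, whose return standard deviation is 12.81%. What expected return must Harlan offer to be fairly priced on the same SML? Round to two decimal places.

5.68%

MRP = (14.92% − 5.61%) / (2.29 − 0.50) = 5.2011%
R_f = 5.61% − 0.50 × 5.2011% = 3.0095%
β_Harlan = ρ·σ_i/σ_m = 0.315 × 20.90 / 12.81 = 0.5139
E(R_Harlan) = R_f + β × MRP = 3.0095% + 0.5139 × 5.2011% = 5.68%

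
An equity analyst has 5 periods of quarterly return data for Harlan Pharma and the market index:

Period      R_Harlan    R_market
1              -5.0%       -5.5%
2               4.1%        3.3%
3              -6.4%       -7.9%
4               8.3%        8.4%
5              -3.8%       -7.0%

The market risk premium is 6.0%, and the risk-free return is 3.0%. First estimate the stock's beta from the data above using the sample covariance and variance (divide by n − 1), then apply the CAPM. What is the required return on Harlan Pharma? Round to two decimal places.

8.28%

Mean R_i = (-5.0 + 4.1 − 6.4 + 8.3 − 3.8) / 5 = -0.5600%
Mean R_m = (-5.5 + 3.3 − 7.9 + 8.4 − 7.0) / 5 = -1.7400%
Σ(R_i − R̄_i)(R_m − R̄_m) = 183.0380  ⇒  Cov = 183.0380 / 4 = 45.7595
Σ(R_m − R̄_m)² = 207.9720  ⇒  Var(R_m) = 207.9720 / 4 = 51.9930
β = Cov / Var(R_m) = 45.7595 / 51.9930 = 0.8801
E(R) = R_f + β × MRP = 3.0% + 0.8801 × 6.0% = 8.28%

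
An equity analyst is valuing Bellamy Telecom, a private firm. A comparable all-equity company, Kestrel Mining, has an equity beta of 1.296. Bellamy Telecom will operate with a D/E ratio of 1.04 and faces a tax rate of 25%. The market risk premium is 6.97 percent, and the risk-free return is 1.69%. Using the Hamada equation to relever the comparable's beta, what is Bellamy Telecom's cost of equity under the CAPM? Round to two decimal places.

17.77%

β_L = β_U × [1 + (1 − t)(D/E)] = 1.296 × [1 + (1 − 0.25) × 1.04]
    = 1.296 × [1 + 0.75 × 1.04] = 1.296 × 1.7800 = 2.3069
E(R) = R_f + β_L × MRP = 1.69% + 2.3069 × 6.97% = 17.77%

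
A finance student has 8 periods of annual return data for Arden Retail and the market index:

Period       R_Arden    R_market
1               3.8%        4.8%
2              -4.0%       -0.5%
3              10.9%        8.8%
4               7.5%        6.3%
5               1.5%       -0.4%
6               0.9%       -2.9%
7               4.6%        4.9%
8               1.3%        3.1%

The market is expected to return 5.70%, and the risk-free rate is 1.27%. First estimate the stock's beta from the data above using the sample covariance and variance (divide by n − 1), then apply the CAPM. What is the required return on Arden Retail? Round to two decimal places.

Mean R_i = (3.8 − 4.0 + 10.9 + 7.5 + 1.5 + 0.9 + 4.6 + 1.3) / 8 = 3.3125%
Mean R_m = (4.8 − 0.5 + 8.8 + 6.3 − 0.4 − 2.9 + 4.9 + 3.1) / 8 = 3.0125%
Σ(R_i − R̄_i)(R_m − R̄_m) = 106.9388  ⇒  Cov = 106.9388 / 7 = 15.2770
Σ(R_m − R̄_m)² = 110.0088  ⇒  Var(R_m) = 110.0088 / 7 = 15.7155
β = Cov / Var(R_m) = 15.2770 / 15.7155 = 0.9721
MRP = 5.70% − 1.27% = 4.43%
E(R) = R_f + β × MRP = 1.27% + 0.9721 × 4.43% = 5.58%

5.58%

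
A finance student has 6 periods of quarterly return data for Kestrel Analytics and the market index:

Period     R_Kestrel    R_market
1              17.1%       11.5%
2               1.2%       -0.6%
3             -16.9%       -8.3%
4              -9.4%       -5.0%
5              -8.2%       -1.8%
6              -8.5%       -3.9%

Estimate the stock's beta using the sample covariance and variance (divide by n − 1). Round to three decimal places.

1.700

Mean R_i = (17.1 + 1.2 − 16.9 − 9.4 − 8.2 − 8.5) / 6 = -4.1167%
Mean R_m = (11.5 − 0.6 − 8.3 − 5.0 − 1.8 − 3.9) / 6 = -1.3500%
Σ(R_i − R̄_i)(R_m − R̄_m) = 397.7650  ⇒  Cov = 397.7650 / 5 = 79.5530
Σ(R_m − R̄_m)² = 234.0150  ⇒  Var(R_m) = 234.0150 / 5 = 46.8030
β = Cov / Var(R_m) = 79.5530 / 46.8030 = 1.6997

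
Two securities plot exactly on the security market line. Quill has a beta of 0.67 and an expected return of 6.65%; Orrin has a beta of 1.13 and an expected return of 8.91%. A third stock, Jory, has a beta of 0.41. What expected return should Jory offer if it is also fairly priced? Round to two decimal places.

5.37%

MRP (SML slope) = (8.91% − 6.65%) / (1.13 − 0.67) = 2.26% / 0.46 = 4.9130%
R_f (intercept) = 6.65% − 0.67 × 4.9130% = 3.3583%
E(R_Jory) = R_f + β × MRP = 3.3583% + 0.41 × 4.9130% = 5.37%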